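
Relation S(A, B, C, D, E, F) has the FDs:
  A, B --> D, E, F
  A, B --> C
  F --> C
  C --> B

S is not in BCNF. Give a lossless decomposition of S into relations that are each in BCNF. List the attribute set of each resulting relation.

{A, D, E, F}; {B, C}; {C, F}

Candidate keys of the original relation: {A, B}, {A, C}, {A, F}.
Within {A, B, C, D, E, F}: {F}⁺ ∩ {A, B, C, D, E, F} = {B, C, F}, not the whole set, so F --> B, C violates BCNF; decompose into {B, C, F} and {A, D, E, F}.
Within {B, C, F}: {C}⁺ ∩ {B, C, F} = {B, C}, not the whole set, so C --> B violates BCNF; decompose into {B, C} and {C, F}.
{B, C} is in BCNF.
{C, F} is in BCNF.
{A, D, E, F} is in BCNF.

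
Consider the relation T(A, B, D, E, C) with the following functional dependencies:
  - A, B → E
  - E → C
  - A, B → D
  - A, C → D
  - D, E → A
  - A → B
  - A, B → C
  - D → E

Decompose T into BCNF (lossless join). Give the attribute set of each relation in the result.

{A, B, D, E}; {C, E}

Candidate keys of the original relation: {A}, {D}.
Within {A, B, C, D, E}: {E}⁺ ∩ {A, B, C, D, E} = {C, E}, not the whole set, so E → C violates BCNF; decompose into {C, E} and {A, B, D, E}.
{C, E} is in BCNF.
{A, B, D, E} is in BCNF.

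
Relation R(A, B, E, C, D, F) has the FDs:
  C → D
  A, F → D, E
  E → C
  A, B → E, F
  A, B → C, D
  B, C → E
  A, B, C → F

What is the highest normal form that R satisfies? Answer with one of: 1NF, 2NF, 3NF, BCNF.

2NF

Candidate key: {A, B}. Prime attributes: {A, B}.
C → D: {C}⁺ = {C, D}, which is not all of the attributes, so the left side is not a superkey — BCNF is violated.
Because {D} is non-prime and the left side of C → D is not a superkey, the relation is not in 3NF.
No proper subset of a key has a non-prime attribute in its closure, so there is no partial dependency; 2NF holds.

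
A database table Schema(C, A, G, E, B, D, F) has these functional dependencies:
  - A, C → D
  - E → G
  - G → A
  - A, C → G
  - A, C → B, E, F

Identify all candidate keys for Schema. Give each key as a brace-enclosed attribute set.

{A, C}, {C, E}, {C, G}

Attributes never on any right-hand side: {C} — every candidate key must contain it.
{A, C}⁺ = {A, B, C, D, E, F, G}, which is every attribute, so {A, C} is a candidate key.
{C, E}⁺ = {A, B, C, D, E, F, G}, which is every attribute, so {C, E} is a candidate key.
{C, G}⁺ = {A, B, C, D, E, F, G}, which is every attribute, so {C, G} is a candidate key.
Any other superkey properly contains one of these, so there are no further candidate keys.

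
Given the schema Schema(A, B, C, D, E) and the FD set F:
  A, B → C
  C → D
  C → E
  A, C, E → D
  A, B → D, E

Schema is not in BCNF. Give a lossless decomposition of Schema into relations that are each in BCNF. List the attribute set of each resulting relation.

Candidate key of the original relation: {A, B}.
{A, B, C, D, E}: {C} determines {C, D, E} here but is not a superkey — split on C → D, E, giving {C, D, E} and {A, B, C}.
{C, D, E}: every determinant is a superkey — BCNF.
{A, B, C}: every determinant is a superkey — BCNF.

{A, B, C}; {C, D, E}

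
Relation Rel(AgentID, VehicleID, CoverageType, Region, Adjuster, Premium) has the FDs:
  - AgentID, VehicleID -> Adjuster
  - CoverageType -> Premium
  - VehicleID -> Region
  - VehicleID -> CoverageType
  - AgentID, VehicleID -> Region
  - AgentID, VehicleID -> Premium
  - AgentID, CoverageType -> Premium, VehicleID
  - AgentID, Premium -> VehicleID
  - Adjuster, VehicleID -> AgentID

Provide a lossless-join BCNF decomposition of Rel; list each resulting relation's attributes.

{Adjuster, AgentID, VehicleID}; {CoverageType, Premium}; {CoverageType, Region, VehicleID}

Candidate keys of the original relation: {Adjuster, VehicleID}, {AgentID, CoverageType}, {AgentID, Premium}, {AgentID, VehicleID}.
In {Adjuster, AgentID, CoverageType, Premium, Region, VehicleID}, {CoverageType} is not a superkey ({CoverageType}⁺ restricted to this set is {CoverageType, Premium}), so split on CoverageType -> Premium into {CoverageType, Premium} and {Adjuster, AgentID, CoverageType, Region, VehicleID}.
{CoverageType, Premium} has no BCNF violation.
In {Adjuster, AgentID, CoverageType, Region, VehicleID}, {VehicleID} is not a superkey ({VehicleID}⁺ restricted to this set is {CoverageType, Region, VehicleID}), so split on VehicleID -> CoverageType, Region into {CoverageType, Region, VehicleID} and {Adjuster, AgentID, VehicleID}.
{CoverageType, Region, VehicleID} has no BCNF violation.
{Adjuster, AgentID, VehicleID} has no BCNF violation.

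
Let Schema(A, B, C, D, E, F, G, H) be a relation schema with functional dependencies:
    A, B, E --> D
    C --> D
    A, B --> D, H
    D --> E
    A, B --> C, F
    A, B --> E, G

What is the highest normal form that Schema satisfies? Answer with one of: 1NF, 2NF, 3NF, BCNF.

2NF

Candidate key: {A, B}. Prime attributes: {A, B}.
C --> D breaks BCNF: {C}⁺ = {C, D, E}, so {C} is not a superkey.
C --> D has non-prime {D} on the right and a non-superkey on the left, so 3NF fails.
No non-prime attribute depends on a proper subset of any candidate key, so 2NF holds.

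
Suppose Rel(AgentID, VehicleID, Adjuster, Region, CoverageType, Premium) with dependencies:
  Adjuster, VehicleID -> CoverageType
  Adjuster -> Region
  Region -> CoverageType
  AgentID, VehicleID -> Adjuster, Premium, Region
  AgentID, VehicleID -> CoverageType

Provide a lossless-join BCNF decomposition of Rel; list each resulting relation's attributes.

Candidate key of the original relation: {AgentID, VehicleID}.
In {Adjuster, AgentID, CoverageType, Premium, Region, VehicleID}, {Adjuster, VehicleID} is not a superkey ({Adjuster, VehicleID}⁺ restricted to this set is {Adjuster, CoverageType, Region, VehicleID}), so split on Adjuster, VehicleID -> CoverageType, Region into {Adjuster, CoverageType, Region, VehicleID} and {Adjuster, AgentID, Premium, VehicleID}.
In {Adjuster, CoverageType, Region, VehicleID}, {Adjuster} is not a superkey ({Adjuster}⁺ restricted to this set is {Adjuster, CoverageType, Region}), so split on Adjuster -> CoverageType, Region into {Adjuster, CoverageType, Region} and {Adjuster, VehicleID}.
In {Adjuster, CoverageType, Region}, {Region} is not a superkey ({Region}⁺ restricted to this set is {CoverageType, Region}), so split on Region -> CoverageType into {CoverageType, Region} and {Adjuster, Region}.
{CoverageType, Region}: every determinant is a superkey — BCNF.
{Adjuster, Region}: every determinant is a superkey — BCNF.
{Adjuster, VehicleID}: every determinant is a superkey — BCNF.
{Adjuster, AgentID, Premium, VehicleID}: every determinant is a superkey — BCNF.

{Adjuster, AgentID, Premium, VehicleID}; {Adjuster, Region}; {CoverageType, Region}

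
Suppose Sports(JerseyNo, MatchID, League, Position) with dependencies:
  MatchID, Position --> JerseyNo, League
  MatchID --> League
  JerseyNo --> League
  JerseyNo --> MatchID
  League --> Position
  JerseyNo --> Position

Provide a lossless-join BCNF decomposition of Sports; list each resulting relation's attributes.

Candidate keys of the original relation: {JerseyNo}, {MatchID}.
In {JerseyNo, League, MatchID, Position}, {League} is not a superkey ({League}⁺ restricted to this set is {League, Position}), so split on League --> Position into {League, Position} and {JerseyNo, League, MatchID}.
{League, Position}: every determinant is a superkey — BCNF.
{JerseyNo, League, MatchID}: every determinant is a superkey — BCNF.

{JerseyNo, League, MatchID}; {League, Position}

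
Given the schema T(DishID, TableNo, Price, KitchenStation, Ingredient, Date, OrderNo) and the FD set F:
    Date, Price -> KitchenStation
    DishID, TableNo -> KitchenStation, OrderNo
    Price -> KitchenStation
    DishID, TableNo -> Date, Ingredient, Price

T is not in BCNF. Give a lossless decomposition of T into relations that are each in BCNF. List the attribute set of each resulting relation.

Candidate key of the original relation: {DishID, TableNo}.
In {Date, DishID, Ingredient, KitchenStation, OrderNo, Price, TableNo}, {Date, Price} is not a superkey ({Date, Price}⁺ restricted to this set is {Date, KitchenStation, Price}), so split on Date, Price -> KitchenStation into {Date, KitchenStation, Price} and {Date, DishID, Ingredient, OrderNo, Price, TableNo}.
In {Date, KitchenStation, Price}, {Price} is not a superkey ({Price}⁺ restricted to this set is {KitchenStation, Price}), so split on Price -> KitchenStation into {KitchenStation, Price} and {Date, Price}.
{KitchenStation, Price} is in BCNF.
{Date, Price} is in BCNF.
{Date, DishID, Ingredient, OrderNo, Price, TableNo} is in BCNF.

{Date, DishID, Ingredient, OrderNo, Price, TableNo}; {KitchenStation, Price}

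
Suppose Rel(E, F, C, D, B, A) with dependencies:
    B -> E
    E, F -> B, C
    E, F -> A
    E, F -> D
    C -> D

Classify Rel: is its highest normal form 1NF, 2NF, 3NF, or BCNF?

2NF

Candidate keys: {B, F}, {E, F}. Prime attributes: {B, E, F}.
For B -> E we have {B}⁺ = {B, E}; {B} is not a superkey, so BCNF fails.
Because {D} is non-prime and the left side of C -> D is not a superkey, the relation is not in 3NF.
Checking every proper subset of each key, none determines a non-prime attribute — 2NF is satisfied.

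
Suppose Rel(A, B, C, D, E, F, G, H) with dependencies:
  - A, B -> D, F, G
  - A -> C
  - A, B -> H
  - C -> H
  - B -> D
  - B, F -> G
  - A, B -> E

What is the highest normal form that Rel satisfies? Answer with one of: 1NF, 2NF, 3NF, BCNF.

1NF

Candidate key: {A, B}. Prime attributes: {A, B}.
A -> C breaks BCNF: {A}⁺ = {A, C, H}, so {A} is not a superkey.
A -> C has non-prime {C} on the right and a non-superkey on the left, so 3NF fails.
Since {A} ⊂ {A, B} and {A}⁺ ⊇ {C, H} with {C, H} non-prime, there is a partial dependency; 2NF fails.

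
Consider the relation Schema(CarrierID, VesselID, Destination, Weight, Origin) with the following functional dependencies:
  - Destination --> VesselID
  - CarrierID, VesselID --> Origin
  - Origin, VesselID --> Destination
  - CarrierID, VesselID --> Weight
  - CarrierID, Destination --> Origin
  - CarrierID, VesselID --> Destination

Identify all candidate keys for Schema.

{CarrierID, Destination}, {CarrierID, VesselID}

No FD produces {CarrierID}, so it must be in every candidate key.
{CarrierID, Destination} is a candidate key since {CarrierID, Destination}⁺ = {CarrierID, Destination, Origin, VesselID, Weight} covers every attribute.
{CarrierID, VesselID} is a candidate key since {CarrierID, VesselID}⁺ = {CarrierID, Destination, Origin, VesselID, Weight} covers every attribute.
These are minimal and exhaustive — every other superkey contains one of them.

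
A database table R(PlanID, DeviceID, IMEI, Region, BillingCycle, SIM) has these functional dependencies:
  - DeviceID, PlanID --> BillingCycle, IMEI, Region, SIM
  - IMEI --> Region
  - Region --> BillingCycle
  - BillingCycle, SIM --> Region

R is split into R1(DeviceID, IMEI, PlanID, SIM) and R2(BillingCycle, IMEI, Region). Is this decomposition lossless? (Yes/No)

R1 ∩ R2 = {IMEI}; its closure under F is {BillingCycle, IMEI, Region}.
This includes all of R2, so the common attributes are a superkey of R2 — the join is lossless.

Yes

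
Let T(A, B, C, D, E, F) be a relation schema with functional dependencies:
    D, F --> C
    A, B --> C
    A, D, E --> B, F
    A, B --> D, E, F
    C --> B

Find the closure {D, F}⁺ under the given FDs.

Start with {D, F}.
D, F --> C applies; add {C} → now {C, D, F}.
C --> B applies; add {B} → now {B, C, D, F}.
No further FD applies.

{B, C, D, F}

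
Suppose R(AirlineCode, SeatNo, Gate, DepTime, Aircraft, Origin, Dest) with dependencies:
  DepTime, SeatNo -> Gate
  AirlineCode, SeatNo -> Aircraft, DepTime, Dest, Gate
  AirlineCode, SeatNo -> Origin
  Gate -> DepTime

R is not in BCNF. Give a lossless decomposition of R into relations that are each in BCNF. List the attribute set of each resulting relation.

{Aircraft, AirlineCode, DepTime, Dest, Origin, SeatNo}; {DepTime, Gate}; {Gate, SeatNo}

Candidate key of the original relation: {AirlineCode, SeatNo}.
Within {Aircraft, AirlineCode, DepTime, Dest, Gate, Origin, SeatNo}: {DepTime, SeatNo}⁺ ∩ {Aircraft, AirlineCode, DepTime, Dest, Gate, Origin, SeatNo} = {DepTime, Gate, SeatNo}, not the whole set, so DepTime, SeatNo -> Gate violates BCNF; decompose into {DepTime, Gate, SeatNo} and {Aircraft, AirlineCode, DepTime, Dest, Origin, SeatNo}.
Within {DepTime, Gate, SeatNo}: {Gate}⁺ ∩ {DepTime, Gate, SeatNo} = {DepTime, Gate}, not the whole set, so Gate -> DepTime violates BCNF; decompose into {DepTime, Gate} and {Gate, SeatNo}.
{DepTime, Gate} has no BCNF violation.
{Gate, SeatNo} has no BCNF violation.
{Aircraft, AirlineCode, DepTime, Dest, Origin, SeatNo} has no BCNF violation.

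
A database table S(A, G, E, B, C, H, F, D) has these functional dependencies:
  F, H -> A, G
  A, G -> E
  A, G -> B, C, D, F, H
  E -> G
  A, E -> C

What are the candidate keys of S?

{A, E}⁺ = {A, B, C, D, E, F, G, H}, which is every attribute, so {A, E} is a candidate key.
{A, G}⁺ = {A, B, C, D, E, F, G, H}, which is every attribute, so {A, G} is a candidate key.
{F, H}⁺ = {A, B, C, D, E, F, G, H}, which is every attribute, so {F, H} is a candidate key.
Any other superkey properly contains one of these, so there are no further candidate keys.

{A, E}, {A, G}, {F, H}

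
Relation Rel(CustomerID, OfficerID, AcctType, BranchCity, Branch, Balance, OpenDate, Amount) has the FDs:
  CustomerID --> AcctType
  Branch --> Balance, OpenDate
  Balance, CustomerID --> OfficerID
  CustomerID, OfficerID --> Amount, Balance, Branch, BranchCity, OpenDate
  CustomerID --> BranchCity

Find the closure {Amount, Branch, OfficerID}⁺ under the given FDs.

Start with {Amount, Branch, OfficerID}.
Branch --> Balance, OpenDate applies; add {Balance, OpenDate} → now {Amount, Balance, Branch, OfficerID, OpenDate}.
No further FD applies.

{Amount, Balance, Branch, OfficerID, OpenDate}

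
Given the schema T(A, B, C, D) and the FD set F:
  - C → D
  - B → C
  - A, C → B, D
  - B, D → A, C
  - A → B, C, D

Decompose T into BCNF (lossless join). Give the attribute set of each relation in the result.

{A, B, C}; {C, D}

Candidate keys of the original relation: {A}, {B}.
Within {A, B, C, D}: {C}⁺ ∩ {A, B, C, D} = {C, D}, not the whole set, so C → D violates BCNF; decompose into {C, D} and {A, B, C}.
{C, D}: every determinant is a superkey — BCNF.
{A, B, C}: every determinant is a superkey — BCNF.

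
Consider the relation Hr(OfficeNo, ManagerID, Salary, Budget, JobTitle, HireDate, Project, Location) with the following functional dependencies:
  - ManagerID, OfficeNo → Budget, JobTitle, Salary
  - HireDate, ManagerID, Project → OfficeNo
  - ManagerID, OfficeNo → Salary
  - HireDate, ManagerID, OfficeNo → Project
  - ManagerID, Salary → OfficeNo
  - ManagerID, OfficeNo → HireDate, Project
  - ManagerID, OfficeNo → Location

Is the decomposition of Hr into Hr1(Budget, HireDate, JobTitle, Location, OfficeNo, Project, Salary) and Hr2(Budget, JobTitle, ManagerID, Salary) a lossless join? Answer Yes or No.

No

Common attributes: {Budget, JobTitle, Salary}; their closure is {Budget, JobTitle, Salary}.
Hr1 ⊄ {Budget, JobTitle, Salary} and Hr2 ⊄ {Budget, JobTitle, Salary}, so the split is lossy.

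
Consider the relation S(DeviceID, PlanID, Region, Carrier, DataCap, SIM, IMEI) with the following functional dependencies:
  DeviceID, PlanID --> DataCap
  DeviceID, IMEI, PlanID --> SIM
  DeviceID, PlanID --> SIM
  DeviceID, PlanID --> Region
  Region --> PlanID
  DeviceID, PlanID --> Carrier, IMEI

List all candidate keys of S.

Attributes never on any right-hand side: {DeviceID} — every candidate key must contain it.
Closure of {DeviceID, PlanID} is {Carrier, DataCap, DeviceID, IMEI, PlanID, Region, SIM}, the whole schema; {DeviceID, PlanID} is a candidate key.
Closure of {DeviceID, Region} is {Carrier, DataCap, DeviceID, IMEI, PlanID, Region, SIM}, the whole schema; {DeviceID, Region} is a candidate key.
These are minimal and exhaustive — every other superkey contains one of them.

{DeviceID, PlanID}, {DeviceID, Region}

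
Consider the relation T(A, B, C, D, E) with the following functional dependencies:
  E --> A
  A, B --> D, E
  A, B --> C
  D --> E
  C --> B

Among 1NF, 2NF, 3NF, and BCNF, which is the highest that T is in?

3NF

Candidate keys: {A, B}, {A, C}, {B, D}, {B, E}, {C, D}, {C, E}. Prime attributes: {A, B, C, D, E}.
E --> A breaks BCNF: {E}⁺ = {A, E}, so {E} is not a superkey.
Since {A} ⊆ prime attributes and every other non-superkey FD also has a prime right side, the schema is in 3NF.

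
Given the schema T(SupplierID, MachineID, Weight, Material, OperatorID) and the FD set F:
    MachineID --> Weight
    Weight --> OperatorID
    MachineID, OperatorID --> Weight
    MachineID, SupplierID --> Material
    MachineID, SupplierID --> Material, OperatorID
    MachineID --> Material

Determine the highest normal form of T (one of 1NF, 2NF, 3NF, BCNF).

1NF

Candidate key: {MachineID, SupplierID}. Prime attributes: {MachineID, SupplierID}.
MachineID --> Weight: {MachineID}⁺ = {MachineID, Material, OperatorID, Weight}, which is not all of the attributes, so the left side is not a superkey — BCNF is violated.
MachineID --> Weight has non-prime {Weight} on the right and a non-superkey on the left, so 3NF fails.
Since {MachineID} ⊂ {MachineID, SupplierID} and {MachineID}⁺ ⊇ {Material, OperatorID, Weight} with {Material, OperatorID, Weight} non-prime, there is a partial dependency; 2NF fails.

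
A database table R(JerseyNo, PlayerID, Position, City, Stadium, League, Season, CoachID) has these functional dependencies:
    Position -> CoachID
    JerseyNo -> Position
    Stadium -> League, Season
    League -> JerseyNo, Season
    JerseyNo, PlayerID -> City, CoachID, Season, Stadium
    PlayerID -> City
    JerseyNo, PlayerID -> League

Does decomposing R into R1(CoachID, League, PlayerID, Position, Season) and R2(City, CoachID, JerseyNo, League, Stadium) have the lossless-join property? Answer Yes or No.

Common attributes: {CoachID, League}; their closure is {CoachID, JerseyNo, League, Position, Season}.
Neither R1 nor R2 is contained in that closure, so the decomposition is lossy.

No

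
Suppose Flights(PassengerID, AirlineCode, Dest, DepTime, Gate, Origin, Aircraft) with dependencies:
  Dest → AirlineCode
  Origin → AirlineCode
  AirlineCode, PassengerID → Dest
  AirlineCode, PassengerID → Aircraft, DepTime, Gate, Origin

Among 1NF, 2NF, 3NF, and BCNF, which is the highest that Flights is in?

3NF

Candidate keys: {AirlineCode, PassengerID}, {Dest, PassengerID}, {Origin, PassengerID}. Prime attributes: {AirlineCode, Dest, Origin, PassengerID}.
Dest → AirlineCode: {Dest}⁺ = {AirlineCode, Dest}, which is not all of the attributes, so the left side is not a superkey — BCNF is violated.
But every attribute on its right side ({AirlineCode}) is prime, and the same holds for every other non-superkey FD, so 3NF still holds.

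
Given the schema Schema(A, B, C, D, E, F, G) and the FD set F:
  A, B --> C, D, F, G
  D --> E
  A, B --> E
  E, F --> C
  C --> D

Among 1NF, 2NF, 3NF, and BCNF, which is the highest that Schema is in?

Candidate key: {A, B}. Prime attributes: {A, B}.
D --> E: {D}⁺ = {D, E}, which is not all of the attributes, so the left side is not a superkey — BCNF is violated.
Because {E} is non-prime and the left side of D --> E is not a superkey, the relation is not in 3NF.
Checking every proper subset of each key, none determines a non-prime attribute — 2NF is satisfied.

2NF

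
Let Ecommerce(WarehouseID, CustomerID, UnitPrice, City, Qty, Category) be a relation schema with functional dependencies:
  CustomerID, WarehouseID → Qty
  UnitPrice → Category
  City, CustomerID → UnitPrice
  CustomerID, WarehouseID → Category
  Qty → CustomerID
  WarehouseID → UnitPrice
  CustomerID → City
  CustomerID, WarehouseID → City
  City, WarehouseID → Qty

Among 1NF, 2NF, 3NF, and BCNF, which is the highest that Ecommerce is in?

1NF

Candidate keys: {City, WarehouseID}, {CustomerID, WarehouseID}, {Qty, WarehouseID}. Prime attributes: {City, CustomerID, Qty, WarehouseID}.
UnitPrice → Category breaks BCNF: {UnitPrice}⁺ = {Category, UnitPrice}, so {UnitPrice} is not a superkey.
UnitPrice → Category has non-prime {Category} on the right and a non-superkey on the left, so 3NF fails.
Since {WarehouseID} ⊂ {City, WarehouseID} and {WarehouseID}⁺ ⊇ {Category, UnitPrice} with {Category, UnitPrice} non-prime, there is a partial dependency; 2NF fails.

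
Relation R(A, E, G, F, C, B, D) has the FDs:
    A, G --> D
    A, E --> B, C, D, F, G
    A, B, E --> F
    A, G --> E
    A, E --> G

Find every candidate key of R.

No FD produces {A}, so it must be in every candidate key.
Closure of {A, E} is {A, B, C, D, E, F, G}, the whole schema; {A, E} is a candidate key.
Closure of {A, G} is {A, B, C, D, E, F, G}, the whole schema; {A, G} is a candidate key.
These are minimal and exhaustive — every other superkey contains one of them.

{A, E}, {A, G}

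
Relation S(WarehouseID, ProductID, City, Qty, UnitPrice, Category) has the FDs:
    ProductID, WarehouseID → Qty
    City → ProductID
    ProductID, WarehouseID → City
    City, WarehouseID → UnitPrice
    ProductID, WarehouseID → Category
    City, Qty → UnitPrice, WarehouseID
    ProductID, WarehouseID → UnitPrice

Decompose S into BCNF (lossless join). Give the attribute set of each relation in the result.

{Category, City, Qty, UnitPrice, WarehouseID}; {City, ProductID}

Candidate keys of the original relation: {City, Qty}, {City, WarehouseID}, {ProductID, WarehouseID}.
In {Category, City, ProductID, Qty, UnitPrice, WarehouseID}, {City} is not a superkey ({City}⁺ restricted to this set is {City, ProductID}), so split on City → ProductID into {City, ProductID} and {Category, City, Qty, UnitPrice, WarehouseID}.
{City, ProductID} is in BCNF.
{Category, City, Qty, UnitPrice, WarehouseID} is in BCNF.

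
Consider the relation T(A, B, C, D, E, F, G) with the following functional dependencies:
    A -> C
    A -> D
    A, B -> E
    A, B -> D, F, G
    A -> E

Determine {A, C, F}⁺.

{A, C, D, E, F}

Start with {A, C, F}.
A -> D applies; add {D} → now {A, C, D, F}.
A -> E applies; add {E} → now {A, C, D, E, F}.
No further FD applies.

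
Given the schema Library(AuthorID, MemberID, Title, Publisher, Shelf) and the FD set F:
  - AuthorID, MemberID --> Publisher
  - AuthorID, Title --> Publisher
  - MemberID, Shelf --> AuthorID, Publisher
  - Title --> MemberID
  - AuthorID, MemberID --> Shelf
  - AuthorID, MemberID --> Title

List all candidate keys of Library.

{AuthorID, MemberID} is a candidate key since {AuthorID, MemberID}⁺ = {AuthorID, MemberID, Publisher, Shelf, Title} covers every attribute.
{AuthorID, Title} is a candidate key since {AuthorID, Title}⁺ = {AuthorID, MemberID, Publisher, Shelf, Title} covers every attribute.
{MemberID, Shelf} is a candidate key since {MemberID, Shelf}⁺ = {AuthorID, MemberID, Publisher, Shelf, Title} covers every attribute.
{Shelf, Title} is a candidate key since {Shelf, Title}⁺ = {AuthorID, MemberID, Publisher, Shelf, Title} covers every attribute.
These are minimal and exhaustive — every other superkey contains one of them.

{AuthorID, MemberID}, {AuthorID, Title}, {MemberID, Shelf}, {Shelf, Title}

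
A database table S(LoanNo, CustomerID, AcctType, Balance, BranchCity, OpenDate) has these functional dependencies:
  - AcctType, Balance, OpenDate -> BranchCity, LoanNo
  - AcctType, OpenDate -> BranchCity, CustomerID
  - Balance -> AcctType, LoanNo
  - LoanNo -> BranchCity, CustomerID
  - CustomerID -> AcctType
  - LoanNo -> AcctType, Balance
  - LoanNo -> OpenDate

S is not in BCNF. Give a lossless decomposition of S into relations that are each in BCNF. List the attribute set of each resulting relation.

Candidate keys of the original relation: {Balance}, {LoanNo}.
In {AcctType, Balance, BranchCity, CustomerID, LoanNo, OpenDate}, {AcctType, OpenDate} is not a superkey ({AcctType, OpenDate}⁺ restricted to this set is {AcctType, BranchCity, CustomerID, OpenDate}), so split on AcctType, OpenDate -> BranchCity, CustomerID into {AcctType, BranchCity, CustomerID, OpenDate} and {AcctType, Balance, LoanNo, OpenDate}.
In {AcctType, BranchCity, CustomerID, OpenDate}, {CustomerID} is not a superkey ({CustomerID}⁺ restricted to this set is {AcctType, CustomerID}), so split on CustomerID -> AcctType into {AcctType, CustomerID} and {BranchCity, CustomerID, OpenDate}.
{AcctType, CustomerID} is in BCNF.
{BranchCity, CustomerID, OpenDate} is in BCNF.
{AcctType, Balance, LoanNo, OpenDate} is in BCNF.

{AcctType, Balance, LoanNo, OpenDate}; {AcctType, CustomerID}; {BranchCity, CustomerID, OpenDate}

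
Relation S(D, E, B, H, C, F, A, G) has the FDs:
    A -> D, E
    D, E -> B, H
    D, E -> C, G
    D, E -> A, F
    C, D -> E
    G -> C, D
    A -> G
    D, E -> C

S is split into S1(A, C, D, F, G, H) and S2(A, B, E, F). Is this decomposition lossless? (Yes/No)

The shared attributes are {A, F} and {A, F}⁺ = {A, B, C, D, E, F, G, H}.
S1 is contained in that closure, so S1 ∩ S2 -> S1 holds and the join is lossless.

Yes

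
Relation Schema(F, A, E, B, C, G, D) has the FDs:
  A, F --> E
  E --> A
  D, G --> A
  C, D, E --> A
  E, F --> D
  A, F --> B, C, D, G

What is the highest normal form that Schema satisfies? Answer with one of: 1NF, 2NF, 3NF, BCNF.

Candidate keys: {A, F}, {D, F, G}, {E, F}. Prime attributes: {A, D, E, F, G}.
E --> A breaks BCNF: {E}⁺ = {A, E}, so {E} is not a superkey.
But every attribute on its right side ({A}) is prime, and the same holds for every other non-superkey FD, so 3NF still holds.

3NF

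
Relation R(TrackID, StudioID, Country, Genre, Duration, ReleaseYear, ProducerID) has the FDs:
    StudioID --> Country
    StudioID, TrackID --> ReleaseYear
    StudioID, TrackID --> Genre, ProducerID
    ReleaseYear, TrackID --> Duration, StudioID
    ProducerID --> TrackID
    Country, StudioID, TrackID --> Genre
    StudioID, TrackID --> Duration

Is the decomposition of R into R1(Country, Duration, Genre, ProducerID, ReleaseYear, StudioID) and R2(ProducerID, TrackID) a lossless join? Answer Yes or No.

Yes

R1 ∩ R2 = {ProducerID}; its closure under F is {ProducerID, TrackID}.
Since R2 ⊆ {ProducerID, TrackID}, the intersection is a superkey of R2; the decomposition is lossless.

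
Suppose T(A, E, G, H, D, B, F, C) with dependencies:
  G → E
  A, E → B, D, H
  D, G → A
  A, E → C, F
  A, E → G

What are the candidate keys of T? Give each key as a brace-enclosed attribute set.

{A, E}, {A, G}, {D, G}

{A, E}⁺ = {A, B, C, D, E, F, G, H} — all of the relation — so {A, E} is a candidate key.
{A, G}⁺ = {A, B, C, D, E, F, G, H} — all of the relation — so {A, G} is a candidate key.
{D, G}⁺ = {A, B, C, D, E, F, G, H} — all of the relation — so {D, G} is a candidate key.
These are minimal and exhaustive — every other superkey contains one of them.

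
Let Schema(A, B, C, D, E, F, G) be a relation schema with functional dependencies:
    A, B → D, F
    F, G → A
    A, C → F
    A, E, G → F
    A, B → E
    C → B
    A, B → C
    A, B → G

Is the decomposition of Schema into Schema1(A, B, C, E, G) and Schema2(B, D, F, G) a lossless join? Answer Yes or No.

Common attributes: {B, G}; their closure is {B, G}.
The closure covers neither Schema1 nor Schema2 entirely; the join is not lossless.

No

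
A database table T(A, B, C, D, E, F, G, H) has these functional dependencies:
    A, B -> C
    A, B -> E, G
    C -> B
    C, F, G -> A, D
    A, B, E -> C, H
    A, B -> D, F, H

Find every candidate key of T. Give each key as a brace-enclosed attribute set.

{A, B}, {A, C}, {C, F, G}

{A, B} is a candidate key since {A, B}⁺ = {A, B, C, D, E, F, G, H} covers every attribute.
{A, C} is a candidate key since {A, C}⁺ = {A, B, C, D, E, F, G, H} covers every attribute.
{C, F, G} is a candidate key since {C, F, G}⁺ = {A, B, C, D, E, F, G, H} covers every attribute.
Any other superkey properly contains one of these, so there are no further candidate keys.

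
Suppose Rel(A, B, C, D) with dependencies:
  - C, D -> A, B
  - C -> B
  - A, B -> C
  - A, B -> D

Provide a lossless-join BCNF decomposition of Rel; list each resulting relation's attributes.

Candidate keys of the original relation: {A, B}, {A, C}, {C, D}.
Within {A, B, C, D}: {C}⁺ ∩ {A, B, C, D} = {B, C}, not the whole set, so C -> B violates BCNF; decompose into {B, C} and {A, C, D}.
{B, C} has no BCNF violation.
{A, C, D} has no BCNF violation.

{A, C, D}; {B, C}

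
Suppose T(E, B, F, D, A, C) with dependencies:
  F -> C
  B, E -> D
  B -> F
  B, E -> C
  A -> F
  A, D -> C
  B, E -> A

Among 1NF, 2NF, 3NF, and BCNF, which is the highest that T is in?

Candidate key: {B, E}. Prime attributes: {B, E}.
F -> C breaks BCNF: {F}⁺ = {C, F}, so {F} is not a superkey.
F -> C determines the non-prime attribute {C} from a non-superkey — 3NF is violated.
Since {B} ⊂ {B, E} and {B}⁺ ⊇ {C, F} with {C, F} non-prime, there is a partial dependency; 2NF fails.

1NF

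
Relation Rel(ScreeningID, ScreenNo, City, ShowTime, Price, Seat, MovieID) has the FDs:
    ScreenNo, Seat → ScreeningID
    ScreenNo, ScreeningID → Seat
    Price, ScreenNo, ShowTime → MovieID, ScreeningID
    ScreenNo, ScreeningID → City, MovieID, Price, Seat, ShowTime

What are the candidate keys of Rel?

Attributes never on any right-hand side: {ScreenNo} — every candidate key must contain it.
{ScreenNo, ScreeningID} is a candidate key since {ScreenNo, ScreeningID}⁺ = {City, MovieID, Price, ScreenNo, ScreeningID, Seat, ShowTime} covers every attribute.
{ScreenNo, Seat} is a candidate key since {ScreenNo, Seat}⁺ = {City, MovieID, Price, ScreenNo, ScreeningID, Seat, ShowTime} covers every attribute.
{Price, ScreenNo, ShowTime} is a candidate key since {Price, ScreenNo, ShowTime}⁺ = {City, MovieID, Price, ScreenNo, ScreeningID, Seat, ShowTime} covers every attribute.
Any other superkey properly contains one of these, so there are no further candidate keys.

{Price, ScreenNo, ShowTime}, {ScreenNo, ScreeningID}, {ScreenNo, Seat}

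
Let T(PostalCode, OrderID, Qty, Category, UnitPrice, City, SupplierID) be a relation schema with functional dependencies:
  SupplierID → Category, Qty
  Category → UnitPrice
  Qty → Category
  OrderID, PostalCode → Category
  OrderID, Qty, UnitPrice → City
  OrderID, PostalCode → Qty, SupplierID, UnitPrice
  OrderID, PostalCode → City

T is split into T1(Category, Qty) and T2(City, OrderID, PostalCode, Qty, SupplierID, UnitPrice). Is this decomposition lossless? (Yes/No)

Yes

Common attributes: {Qty}; their closure is {Category, Qty, UnitPrice}.
This includes all of T1, so the common attributes are a superkey of T1 — the join is lossless.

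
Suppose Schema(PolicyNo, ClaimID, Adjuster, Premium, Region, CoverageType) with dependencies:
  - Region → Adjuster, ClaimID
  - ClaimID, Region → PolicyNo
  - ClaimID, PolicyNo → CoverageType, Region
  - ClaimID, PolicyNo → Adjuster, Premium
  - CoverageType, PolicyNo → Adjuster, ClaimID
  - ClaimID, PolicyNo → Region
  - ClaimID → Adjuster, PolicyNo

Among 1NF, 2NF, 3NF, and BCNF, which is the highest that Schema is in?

Candidate keys: {ClaimID}, {CoverageType, PolicyNo}, {Region}. Prime attributes: {ClaimID, CoverageType, PolicyNo, Region}.
Every FD has a superkey on the left, so the relation is in BCNF.

BCNF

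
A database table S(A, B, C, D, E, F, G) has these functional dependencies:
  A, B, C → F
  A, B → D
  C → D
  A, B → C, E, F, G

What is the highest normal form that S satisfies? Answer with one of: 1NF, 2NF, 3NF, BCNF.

2NF

Candidate key: {A, B}. Prime attributes: {A, B}.
C → D: {C}⁺ = {C, D}, which is not all of the attributes, so the left side is not a superkey — BCNF is violated.
Because {D} is non-prime and the left side of C → D is not a superkey, the relation is not in 3NF.
No proper subset of a key has a non-prime attribute in its closure, so there is no partial dependency; 2NF holds.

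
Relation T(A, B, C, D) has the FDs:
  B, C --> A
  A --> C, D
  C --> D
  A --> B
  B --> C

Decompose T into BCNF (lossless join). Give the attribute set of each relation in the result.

{A, B, C}; {C, D}

Candidate keys of the original relation: {A}, {B}.
In {A, B, C, D}, {C} is not a superkey ({C}⁺ restricted to this set is {C, D}), so split on C --> D into {C, D} and {A, B, C}.
{C, D}: every determinant is a superkey — BCNF.
{A, B, C}: every determinant is a superkey — BCNF.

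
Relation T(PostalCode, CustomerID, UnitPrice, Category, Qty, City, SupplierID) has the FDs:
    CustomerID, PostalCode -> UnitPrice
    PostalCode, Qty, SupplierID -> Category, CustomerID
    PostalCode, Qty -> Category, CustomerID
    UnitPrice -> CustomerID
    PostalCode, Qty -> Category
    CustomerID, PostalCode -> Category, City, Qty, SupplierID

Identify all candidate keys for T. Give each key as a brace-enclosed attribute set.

{CustomerID, PostalCode}, {PostalCode, Qty}, {PostalCode, UnitPrice}

{PostalCode} never appears on the right of any FD, so every key must include it.
{CustomerID, PostalCode} is a candidate key since {CustomerID, PostalCode}⁺ = {Category, City, CustomerID, PostalCode, Qty, SupplierID, UnitPrice} covers every attribute.
{PostalCode, Qty} is a candidate key since {PostalCode, Qty}⁺ = {Category, City, CustomerID, PostalCode, Qty, SupplierID, UnitPrice} covers every attribute.
{PostalCode, UnitPrice} is a candidate key since {PostalCode, UnitPrice}⁺ = {Category, City, CustomerID, PostalCode, Qty, SupplierID, UnitPrice} covers every attribute.
These are minimal and exhaustive — every other superkey contains one of them.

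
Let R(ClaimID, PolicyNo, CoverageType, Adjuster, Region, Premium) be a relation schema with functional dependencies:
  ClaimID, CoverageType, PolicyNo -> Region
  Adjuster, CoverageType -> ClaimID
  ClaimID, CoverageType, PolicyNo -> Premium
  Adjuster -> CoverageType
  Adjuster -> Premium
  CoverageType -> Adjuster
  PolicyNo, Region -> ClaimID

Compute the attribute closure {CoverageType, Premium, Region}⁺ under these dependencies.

Start with {CoverageType, Premium, Region}.
CoverageType -> Adjuster applies; add {Adjuster} → now {Adjuster, CoverageType, Premium, Region}.
Adjuster, CoverageType -> ClaimID applies; add {ClaimID} → now {Adjuster, ClaimID, CoverageType, Premium, Region}.
No further FD applies.

{Adjuster, ClaimID, CoverageType, Premium, Region}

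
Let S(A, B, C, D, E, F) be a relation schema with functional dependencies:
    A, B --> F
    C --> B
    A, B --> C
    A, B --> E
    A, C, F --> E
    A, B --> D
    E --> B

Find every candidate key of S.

No FD produces {A}, so it must be in every candidate key.
{A, B}⁺ = {A, B, C, D, E, F}, which is every attribute, so {A, B} is a candidate key.
{A, C}⁺ = {A, B, C, D, E, F}, which is every attribute, so {A, C} is a candidate key.
{A, E}⁺ = {A, B, C, D, E, F}, which is every attribute, so {A, E} is a candidate key.
These are minimal and exhaustive — every other superkey contains one of them.

{A, B}, {A, C}, {A, E}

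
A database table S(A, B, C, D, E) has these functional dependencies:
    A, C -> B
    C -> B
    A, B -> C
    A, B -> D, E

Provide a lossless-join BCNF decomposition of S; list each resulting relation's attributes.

{A, C, D, E}; {B, C}

Candidate keys of the original relation: {A, B}, {A, C}.
Within {A, B, C, D, E}: {C}⁺ ∩ {A, B, C, D, E} = {B, C}, not the whole set, so C -> B violates BCNF; decompose into {B, C} and {A, C, D, E}.
{B, C} is in BCNF.
{A, C, D, E} is in BCNF.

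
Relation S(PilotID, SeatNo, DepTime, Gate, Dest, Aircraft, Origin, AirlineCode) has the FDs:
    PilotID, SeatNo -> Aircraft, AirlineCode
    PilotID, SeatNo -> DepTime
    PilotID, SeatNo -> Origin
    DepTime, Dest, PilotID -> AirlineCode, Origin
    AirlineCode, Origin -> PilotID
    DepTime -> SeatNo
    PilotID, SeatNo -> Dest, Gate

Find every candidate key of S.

{DepTime, PilotID} is a candidate key since {DepTime, PilotID}⁺ = {Aircraft, AirlineCode, DepTime, Dest, Gate, Origin, PilotID, SeatNo} covers every attribute.
{PilotID, SeatNo} is a candidate key since {PilotID, SeatNo}⁺ = {Aircraft, AirlineCode, DepTime, Dest, Gate, Origin, PilotID, SeatNo} covers every attribute.
{AirlineCode, DepTime, Origin} is a candidate key since {AirlineCode, DepTime, Origin}⁺ = {Aircraft, AirlineCode, DepTime, Dest, Gate, Origin, PilotID, SeatNo} covers every attribute.
{AirlineCode, Origin, SeatNo} is a candidate key since {AirlineCode, Origin, SeatNo}⁺ = {Aircraft, AirlineCode, DepTime, Dest, Gate, Origin, PilotID, SeatNo} covers every attribute.
Any other superkey properly contains one of these, so there are no further candidate keys.

{AirlineCode, DepTime, Origin}, {AirlineCode, Origin, SeatNo}, {DepTime, PilotID}, {PilotID, SeatNo}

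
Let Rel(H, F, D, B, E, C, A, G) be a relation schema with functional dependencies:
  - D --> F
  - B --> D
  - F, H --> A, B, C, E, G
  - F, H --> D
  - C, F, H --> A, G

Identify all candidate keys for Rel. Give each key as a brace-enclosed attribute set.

No FD produces {H}, so it must be in every candidate key.
Closure of {B, H} is {A, B, C, D, E, F, G, H}, the whole schema; {B, H} is a candidate key.
Closure of {D, H} is {A, B, C, D, E, F, G, H}, the whole schema; {D, H} is a candidate key.
Closure of {F, H} is {A, B, C, D, E, F, G, H}, the whole schema; {F, H} is a candidate key.
Any other superkey properly contains one of these, so there are no further candidate keys.

{B, H}, {D, H}, {F, H}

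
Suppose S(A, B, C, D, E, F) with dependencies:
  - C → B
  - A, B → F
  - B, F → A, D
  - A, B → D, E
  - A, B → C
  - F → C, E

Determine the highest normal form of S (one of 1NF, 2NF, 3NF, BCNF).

3NF

Candidate keys: {A, B}, {A, C}, {F}. Prime attributes: {A, B, C, F}.
C → B: {C}⁺ = {B, C}, which is not all of the attributes, so the left side is not a superkey — BCNF is violated.
Since {B} ⊆ prime attributes and every other non-superkey FD also has a prime right side, the schema is in 3NF.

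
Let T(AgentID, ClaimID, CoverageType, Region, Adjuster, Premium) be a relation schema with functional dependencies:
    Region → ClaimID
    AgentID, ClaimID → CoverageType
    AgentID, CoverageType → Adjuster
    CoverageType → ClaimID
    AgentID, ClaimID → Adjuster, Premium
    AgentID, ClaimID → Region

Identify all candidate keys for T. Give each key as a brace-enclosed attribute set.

{AgentID} never appears on the right of any FD, so every key must include it.
{AgentID, ClaimID}⁺ = {Adjuster, AgentID, ClaimID, CoverageType, Premium, Region} — all of the relation — so {AgentID, ClaimID} is a candidate key.
{AgentID, CoverageType}⁺ = {Adjuster, AgentID, ClaimID, CoverageType, Premium, Region} — all of the relation — so {AgentID, CoverageType} is a candidate key.
{AgentID, Region}⁺ = {Adjuster, AgentID, ClaimID, CoverageType, Premium, Region} — all of the relation — so {AgentID, Region} is a candidate key.
Any other superkey properly contains one of these, so there are no further candidate keys.

{AgentID, ClaimID}, {AgentID, CoverageType}, {AgentID, Region}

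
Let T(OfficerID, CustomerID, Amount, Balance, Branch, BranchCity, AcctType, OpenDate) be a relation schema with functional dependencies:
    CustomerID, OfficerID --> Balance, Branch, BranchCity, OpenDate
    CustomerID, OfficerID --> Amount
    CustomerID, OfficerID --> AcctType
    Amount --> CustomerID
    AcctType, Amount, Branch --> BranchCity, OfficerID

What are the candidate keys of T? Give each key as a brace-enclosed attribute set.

{Amount, OfficerID}⁺ = {AcctType, Amount, Balance, Branch, BranchCity, CustomerID, OfficerID, OpenDate}, which is every attribute, so {Amount, OfficerID} is a candidate key.
{CustomerID, OfficerID}⁺ = {AcctType, Amount, Balance, Branch, BranchCity, CustomerID, OfficerID, OpenDate}, which is every attribute, so {CustomerID, OfficerID} is a candidate key.
{AcctType, Amount, Branch}⁺ = {AcctType, Amount, Balance, Branch, BranchCity, CustomerID, OfficerID, OpenDate}, which is every attribute, so {AcctType, Amount, Branch} is a candidate key.
These are minimal and exhaustive — every other superkey contains one of them.

{AcctType, Amount, Branch}, {Amount, OfficerID}, {CustomerID, OfficerID}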